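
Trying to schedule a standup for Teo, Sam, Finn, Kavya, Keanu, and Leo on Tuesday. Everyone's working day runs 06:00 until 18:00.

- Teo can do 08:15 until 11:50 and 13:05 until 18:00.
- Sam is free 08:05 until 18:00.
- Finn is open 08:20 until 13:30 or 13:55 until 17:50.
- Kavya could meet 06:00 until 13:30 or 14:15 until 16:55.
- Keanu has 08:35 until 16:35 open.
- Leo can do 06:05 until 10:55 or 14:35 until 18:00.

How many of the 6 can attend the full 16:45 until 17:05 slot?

4

Teo, Sam, Finn, and Leo can make the full 16:45-17:05 slot — that's 4.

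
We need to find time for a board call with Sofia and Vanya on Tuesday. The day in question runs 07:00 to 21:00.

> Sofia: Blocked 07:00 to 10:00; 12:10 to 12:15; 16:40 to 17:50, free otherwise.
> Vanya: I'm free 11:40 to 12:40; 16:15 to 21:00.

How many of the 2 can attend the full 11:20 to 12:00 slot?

Sofia free: 10:00-12:10, 12:15-16:40, 17:50-21:00 (invert busy blocks within the working day).
Vanya free: 11:40-12:40, 16:15-21:00.
Sofia can make the full 11:20-12:00 slot — that's 1.

1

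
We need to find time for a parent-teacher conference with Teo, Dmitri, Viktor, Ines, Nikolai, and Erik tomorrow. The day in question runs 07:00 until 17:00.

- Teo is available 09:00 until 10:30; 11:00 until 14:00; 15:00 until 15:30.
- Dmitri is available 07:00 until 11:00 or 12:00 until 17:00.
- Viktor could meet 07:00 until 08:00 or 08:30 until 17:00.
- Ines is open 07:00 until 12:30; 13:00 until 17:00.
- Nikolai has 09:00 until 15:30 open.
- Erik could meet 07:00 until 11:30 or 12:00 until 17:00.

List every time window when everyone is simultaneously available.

09:00-10:30, 12:00-12:30, 13:00-14:00, 15:00-15:30

Teo ∩ Dmitri: 09:00-10:30, 12:00-14:00, 15:00-15:30.
Teo ∩ Dmitri ∩ Viktor: 09:00-10:30, 12:00-14:00, 15:00-15:30.
Teo ∩ Dmitri ∩ Viktor ∩ Ines: 09:00-10:30, 12:00-12:30, 13:00-14:00, 15:00-15:30.
Teo ∩ Dmitri ∩ Viktor ∩ Ines ∩ Nikolai: 09:00-10:30, 12:00-12:30, 13:00-14:00, 15:00-15:30.
Teo ∩ Dmitri ∩ Viktor ∩ Ines ∩ Nikolai ∩ Erik: 09:00-10:30, 12:00-12:30, 13:00-14:00, 15:00-15:30.
So the common availability across everyone is 09:00-10:30, 12:00-12:30, 13:00-14:00, 15:00-15:30.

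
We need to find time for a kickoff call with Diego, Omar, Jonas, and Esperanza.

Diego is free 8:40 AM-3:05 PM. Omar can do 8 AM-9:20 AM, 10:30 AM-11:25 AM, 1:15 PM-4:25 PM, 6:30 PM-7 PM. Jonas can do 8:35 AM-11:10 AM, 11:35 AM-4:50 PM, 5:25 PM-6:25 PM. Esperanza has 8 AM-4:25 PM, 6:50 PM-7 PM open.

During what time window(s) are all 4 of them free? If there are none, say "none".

Diego ∩ Omar: 08:40-09:20, 10:30-11:25, 13:15-15:05.
Diego ∩ Omar ∩ Jonas: 08:40-09:20, 10:30-11:10, 13:15-15:05.
Diego ∩ Omar ∩ Jonas ∩ Esperanza: 08:40-09:20, 10:30-11:10, 13:15-15:05.

08:40-09:20, 10:30-11:10, 13:15-15:05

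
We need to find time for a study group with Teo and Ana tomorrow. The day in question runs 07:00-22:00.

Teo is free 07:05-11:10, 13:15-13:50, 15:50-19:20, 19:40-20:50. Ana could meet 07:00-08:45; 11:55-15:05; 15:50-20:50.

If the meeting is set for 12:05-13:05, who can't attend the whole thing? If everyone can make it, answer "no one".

Teo

Teo: not fully free for 12:05-13:05. Ana: free for 12:05-13:05.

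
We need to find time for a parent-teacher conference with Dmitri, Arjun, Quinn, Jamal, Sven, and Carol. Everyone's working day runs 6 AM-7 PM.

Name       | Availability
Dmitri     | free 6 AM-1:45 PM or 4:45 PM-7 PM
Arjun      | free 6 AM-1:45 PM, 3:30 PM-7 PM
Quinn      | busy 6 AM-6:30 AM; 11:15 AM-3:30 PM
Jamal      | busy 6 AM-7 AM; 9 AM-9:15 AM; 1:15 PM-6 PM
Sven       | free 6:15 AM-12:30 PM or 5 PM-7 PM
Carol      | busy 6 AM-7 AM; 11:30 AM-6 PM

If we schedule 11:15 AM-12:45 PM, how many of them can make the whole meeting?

Dmitri free: 06:00-13:45, 16:45-19:00.
Arjun free: 06:00-13:45, 15:30-19:00.
Quinn free: 06:30-11:15, 15:30-19:00 (invert busy blocks within the working day).
Jamal free: 07:00-09:00, 09:15-13:15, 18:00-19:00 (invert busy blocks within the working day).
Sven free: 06:15-12:30, 17:00-19:00.
Carol free: 07:00-11:30, 18:00-19:00 (invert busy blocks within the working day).
Dmitri, Arjun, and Jamal can make the full 11:15-12:45 slot — that's 3.

3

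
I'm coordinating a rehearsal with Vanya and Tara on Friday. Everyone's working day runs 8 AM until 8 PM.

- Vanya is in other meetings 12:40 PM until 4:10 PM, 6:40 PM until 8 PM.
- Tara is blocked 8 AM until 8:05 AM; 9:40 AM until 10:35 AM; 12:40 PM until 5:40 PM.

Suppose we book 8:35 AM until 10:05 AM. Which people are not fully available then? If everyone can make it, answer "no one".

Vanya free: 08:00-12:40, 16:10-18:40 (invert busy blocks within the working day).
Tara free: 08:05-09:40, 10:35-12:40, 17:40-20:00 (invert busy blocks within the working day).
Vanya: free for 08:35-10:05. Tara: not fully free for 08:35-10:05.

Tara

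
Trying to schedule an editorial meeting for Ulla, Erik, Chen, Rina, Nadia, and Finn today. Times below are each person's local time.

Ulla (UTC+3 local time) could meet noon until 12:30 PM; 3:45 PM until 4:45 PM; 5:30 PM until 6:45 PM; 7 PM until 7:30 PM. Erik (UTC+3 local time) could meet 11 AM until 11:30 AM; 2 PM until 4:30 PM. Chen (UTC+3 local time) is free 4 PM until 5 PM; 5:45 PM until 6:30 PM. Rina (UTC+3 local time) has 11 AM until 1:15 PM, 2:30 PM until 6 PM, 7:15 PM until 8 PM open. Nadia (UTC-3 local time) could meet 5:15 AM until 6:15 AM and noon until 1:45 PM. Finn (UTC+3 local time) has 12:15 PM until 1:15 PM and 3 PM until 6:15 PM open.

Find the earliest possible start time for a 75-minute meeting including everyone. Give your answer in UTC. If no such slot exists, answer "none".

none

Ulla in UTC: 09:00-09:30, 12:45-13:45, 14:30-15:45, 16:00-16:30 (subtract 3h to convert from UTC+3).
Erik in UTC: 08:00-08:30, 11:00-13:30 (subtract 3h to convert from UTC+3).
Chen in UTC: 13:00-14:00, 14:45-15:30 (subtract 3h to convert from UTC+3).
Rina in UTC: 08:00-10:15, 11:30-15:00, 16:15-17:00 (subtract 3h to convert from UTC+3).
Nadia in UTC: 08:15-09:15, 15:00-16:45 (add 3h to convert from UTC-3).
Finn in UTC: 09:15-10:15, 12:00-15:15 (subtract 3h to convert from UTC+3).
Ulla ∩ Erik: 12:45-13:30.
Ulla ∩ Erik ∩ Chen: 13:00-13:30.
Ulla ∩ Erik ∩ Chen ∩ Rina: 13:00-13:30.
Ulla ∩ Erik ∩ Chen ∩ Rina ∩ Nadia: ∅.
Ulla ∩ Erik ∩ Chen ∩ Rina ∩ Nadia ∩ Finn: ∅.
There is no time when everyone is free.
No common window is at least 75 minutes long.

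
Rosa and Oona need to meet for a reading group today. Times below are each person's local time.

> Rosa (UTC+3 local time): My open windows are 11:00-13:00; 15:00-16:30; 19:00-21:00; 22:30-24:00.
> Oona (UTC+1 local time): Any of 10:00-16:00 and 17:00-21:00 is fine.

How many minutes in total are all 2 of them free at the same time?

Rosa in UTC: 08:00-10:00, 12:00-13:30, 16:00-18:00, 19:30-21:00 (subtract 3h to convert from UTC+3).
Oona in UTC: 09:00-15:00, 16:00-20:00 (subtract 1h to convert from UTC+1).
Rosa ∩ Oona: 09:00-10:00, 12:00-13:30, 16:00-18:00, 19:30-20:00.
So the common availability across everyone is 09:00-10:00, 12:00-13:30, 16:00-18:00, 19:30-20:00.
Summing the common windows: 60 + 90 + 120 + 30 = 300 minutes.

300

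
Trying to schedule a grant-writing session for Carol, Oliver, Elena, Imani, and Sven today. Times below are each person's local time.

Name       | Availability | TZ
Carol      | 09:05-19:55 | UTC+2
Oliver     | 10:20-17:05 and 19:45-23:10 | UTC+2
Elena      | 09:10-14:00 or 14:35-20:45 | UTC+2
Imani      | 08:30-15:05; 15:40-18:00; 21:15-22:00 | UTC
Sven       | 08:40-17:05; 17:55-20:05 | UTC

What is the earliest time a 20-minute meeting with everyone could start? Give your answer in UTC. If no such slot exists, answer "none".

08:40

Carol in UTC: 07:05-17:55 (subtract 2h to convert from UTC+2).
Oliver in UTC: 08:20-15:05, 17:45-21:10 (subtract 2h to convert from UTC+2).
Elena in UTC: 07:10-12:00, 12:35-18:45 (subtract 2h to convert from UTC+2).
Imani in UTC: 08:30-15:05, 15:40-18:00, 21:15-22:00.
Sven in UTC: 08:40-17:05, 17:55-20:05.
Carol ∩ Oliver: 08:20-15:05, 17:45-17:55.
Carol ∩ Oliver ∩ Elena: 08:20-12:00, 12:35-15:05, 17:45-17:55.
Carol ∩ Oliver ∩ Elena ∩ Imani: 08:30-12:00, 12:35-15:05, 17:45-17:55.
Carol ∩ Oliver ∩ Elena ∩ Imani ∩ Sven: 08:40-12:00, 12:35-15:05.
Those are the intersection windows.
The first common window of at least 20 minutes is 08:40-12:00, so the earliest start is 08:40.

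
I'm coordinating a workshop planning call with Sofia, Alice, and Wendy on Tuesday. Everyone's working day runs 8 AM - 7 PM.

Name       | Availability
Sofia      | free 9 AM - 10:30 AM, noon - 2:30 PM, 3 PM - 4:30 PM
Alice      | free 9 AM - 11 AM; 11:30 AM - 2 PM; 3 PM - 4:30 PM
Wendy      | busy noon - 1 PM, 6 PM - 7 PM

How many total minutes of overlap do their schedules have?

240

Sofia free: 09:00-10:30, 12:00-14:30, 15:00-16:30.
Alice free: 09:00-11:00, 11:30-14:00, 15:00-16:30.
Wendy free: 08:00-12:00, 13:00-18:00 (invert busy blocks within the working day).
Sofia ∩ Alice: 09:00-10:30, 12:00-14:00, 15:00-16:30.
Sofia ∩ Alice ∩ Wendy: 09:00-10:30, 13:00-14:00, 15:00-16:30.
Summing the common windows: 90 + 60 + 90 = 240 minutes.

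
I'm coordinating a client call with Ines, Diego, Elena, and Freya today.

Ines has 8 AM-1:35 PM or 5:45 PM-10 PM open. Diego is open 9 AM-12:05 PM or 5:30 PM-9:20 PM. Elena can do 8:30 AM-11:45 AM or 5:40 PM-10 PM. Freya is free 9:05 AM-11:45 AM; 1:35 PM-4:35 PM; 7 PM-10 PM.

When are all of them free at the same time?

09:05-11:45, 19:00-21:20

Ines ∩ Diego: 09:00-12:05, 17:45-21:20.
Ines ∩ Diego ∩ Elena: 09:00-11:45, 17:45-21:20.
Ines ∩ Diego ∩ Elena ∩ Freya: 09:05-11:45, 19:00-21:20.
Those are the intersection windows.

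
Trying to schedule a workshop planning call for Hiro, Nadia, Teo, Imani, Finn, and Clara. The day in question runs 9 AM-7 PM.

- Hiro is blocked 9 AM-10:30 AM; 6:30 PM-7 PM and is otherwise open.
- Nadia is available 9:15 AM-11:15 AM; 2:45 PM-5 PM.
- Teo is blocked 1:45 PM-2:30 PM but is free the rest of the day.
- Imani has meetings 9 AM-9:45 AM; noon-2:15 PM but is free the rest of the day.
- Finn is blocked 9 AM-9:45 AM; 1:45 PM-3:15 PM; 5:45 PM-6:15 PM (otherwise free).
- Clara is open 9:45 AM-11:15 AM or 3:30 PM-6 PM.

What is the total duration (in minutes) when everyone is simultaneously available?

135

Hiro free: 10:30-18:30 (invert busy blocks within the working day).
Nadia free: 09:15-11:15, 14:45-17:00.
Teo free: 09:00-13:45, 14:30-19:00 (invert busy blocks within the working day).
Imani free: 09:45-12:00, 14:15-19:00 (invert busy blocks within the working day).
Finn free: 09:45-13:45, 15:15-17:45, 18:15-19:00 (invert busy blocks within the working day).
Clara free: 09:45-11:15, 15:30-18:00.
Hiro ∩ Nadia: 10:30-11:15, 14:45-17:00.
Hiro ∩ Nadia ∩ Teo: 10:30-11:15, 14:45-17:00.
Hiro ∩ Nadia ∩ Teo ∩ Imani: 10:30-11:15, 14:45-17:00.
Hiro ∩ Nadia ∩ Teo ∩ Imani ∩ Finn: 10:30-11:15, 15:15-17:00.
Hiro ∩ Nadia ∩ Teo ∩ Imani ∩ Finn ∩ Clara: 10:30-11:15, 15:30-17:00.
Summing the common windows: 45 + 90 = 135 minutes.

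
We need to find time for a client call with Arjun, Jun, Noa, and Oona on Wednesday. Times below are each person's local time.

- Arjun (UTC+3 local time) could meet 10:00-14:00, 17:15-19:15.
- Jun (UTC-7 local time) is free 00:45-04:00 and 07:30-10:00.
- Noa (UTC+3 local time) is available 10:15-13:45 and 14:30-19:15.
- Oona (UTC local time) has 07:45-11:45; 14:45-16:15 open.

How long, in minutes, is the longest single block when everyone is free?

180

Arjun in UTC: 07:00-11:00, 14:15-16:15 (subtract 3h to convert from UTC+3).
Jun in UTC: 07:45-11:00, 14:30-17:00 (add 7h to convert from UTC-7).
Noa in UTC: 07:15-10:45, 11:30-16:15 (subtract 3h to convert from UTC+3).
Oona in UTC: 07:45-11:45, 14:45-16:15.
Arjun ∩ Jun: 07:45-11:00, 14:30-16:15.
Arjun ∩ Jun ∩ Noa: 07:45-10:45, 14:30-16:15.
Arjun ∩ Jun ∩ Noa ∩ Oona: 07:45-10:45, 14:45-16:15.
The longest is 07:45-10:45 at 180 minutes.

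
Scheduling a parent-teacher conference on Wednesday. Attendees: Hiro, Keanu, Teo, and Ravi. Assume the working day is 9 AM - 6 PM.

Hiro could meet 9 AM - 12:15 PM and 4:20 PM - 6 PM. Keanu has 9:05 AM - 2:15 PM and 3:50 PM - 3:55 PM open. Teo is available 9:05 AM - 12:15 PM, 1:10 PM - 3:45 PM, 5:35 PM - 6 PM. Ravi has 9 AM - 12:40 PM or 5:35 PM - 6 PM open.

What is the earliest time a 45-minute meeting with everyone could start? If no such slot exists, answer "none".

Hiro ∩ Keanu: 09:05-12:15.
Hiro ∩ Keanu ∩ Teo: 09:05-12:15.
Hiro ∩ Keanu ∩ Teo ∩ Ravi: 09:05-12:15.
The first common window of at least 45 minutes is 09:05-12:15, so the earliest start is 09:05.

09:05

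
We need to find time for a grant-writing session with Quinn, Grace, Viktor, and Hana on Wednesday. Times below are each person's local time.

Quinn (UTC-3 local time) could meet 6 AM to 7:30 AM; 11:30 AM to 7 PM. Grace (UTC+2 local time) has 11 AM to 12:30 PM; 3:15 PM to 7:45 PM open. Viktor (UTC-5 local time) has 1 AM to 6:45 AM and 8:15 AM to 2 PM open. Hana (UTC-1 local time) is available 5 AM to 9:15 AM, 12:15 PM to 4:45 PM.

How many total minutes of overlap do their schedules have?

Quinn in UTC: 09:00-10:30, 14:30-22:00 (add 3h to convert from UTC-3).
Grace in UTC: 09:00-10:30, 13:15-17:45 (subtract 2h to convert from UTC+2).
Viktor in UTC: 06:00-11:45, 13:15-19:00 (add 5h to convert from UTC-5).
Hana in UTC: 06:00-10:15, 13:15-17:45 (add 1h to convert from UTC-1).
Quinn ∩ Grace: 09:00-10:30, 14:30-17:45.
Quinn ∩ Grace ∩ Viktor: 09:00-10:30, 14:30-17:45.
Quinn ∩ Grace ∩ Viktor ∩ Hana: 09:00-10:15, 14:30-17:45.
Summing the common windows: 75 + 195 = 270 minutes.

270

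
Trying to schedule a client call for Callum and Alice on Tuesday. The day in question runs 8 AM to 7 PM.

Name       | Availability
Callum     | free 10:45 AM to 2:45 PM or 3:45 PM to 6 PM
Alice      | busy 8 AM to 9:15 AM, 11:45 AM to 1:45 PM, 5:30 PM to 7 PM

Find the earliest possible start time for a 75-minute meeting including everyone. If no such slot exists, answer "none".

Callum free: 10:45-14:45, 15:45-18:00.
Alice free: 09:15-11:45, 13:45-17:30 (invert busy blocks within the working day).
Callum ∩ Alice: 10:45-11:45, 13:45-14:45, 15:45-17:30.
The first common window of at least 75 minutes is 15:45-17:30, so the earliest start is 15:45.

15:45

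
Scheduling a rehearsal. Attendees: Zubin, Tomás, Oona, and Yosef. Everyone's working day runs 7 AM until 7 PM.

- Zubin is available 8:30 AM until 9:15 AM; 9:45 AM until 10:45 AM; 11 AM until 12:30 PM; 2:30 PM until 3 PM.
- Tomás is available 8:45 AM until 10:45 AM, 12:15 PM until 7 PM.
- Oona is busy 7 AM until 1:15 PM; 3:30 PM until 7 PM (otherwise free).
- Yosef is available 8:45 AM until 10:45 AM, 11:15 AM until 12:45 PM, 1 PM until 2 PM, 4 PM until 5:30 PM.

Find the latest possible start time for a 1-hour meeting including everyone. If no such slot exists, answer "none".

none

Zubin free: 08:30-09:15, 09:45-10:45, 11:00-12:30, 14:30-15:00.
Tomás free: 08:45-10:45, 12:15-19:00.
Oona free: 13:15-15:30 (invert busy blocks within the working day).
Yosef free: 08:45-10:45, 11:15-12:45, 13:00-14:00, 16:00-17:30.
Zubin ∩ Tomás: 08:45-09:15, 09:45-10:45, 12:15-12:30, 14:30-15:00.
Zubin ∩ Tomás ∩ Oona: 14:30-15:00.
Zubin ∩ Tomás ∩ Oona ∩ Yosef: ∅.
There is no time when everyone is free.
No common window is at least 60 minutes long.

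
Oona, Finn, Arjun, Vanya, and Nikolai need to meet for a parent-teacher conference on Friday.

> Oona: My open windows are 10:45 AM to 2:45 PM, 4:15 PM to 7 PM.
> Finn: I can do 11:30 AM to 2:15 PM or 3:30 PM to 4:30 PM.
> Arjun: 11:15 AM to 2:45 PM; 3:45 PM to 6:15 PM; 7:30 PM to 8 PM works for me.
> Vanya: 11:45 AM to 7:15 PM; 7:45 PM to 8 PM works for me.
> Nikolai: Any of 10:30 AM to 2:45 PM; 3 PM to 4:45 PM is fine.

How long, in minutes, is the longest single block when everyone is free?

150

Oona ∩ Finn: 11:30-14:15, 16:15-16:30.
Oona ∩ Finn ∩ Arjun: 11:30-14:15, 16:15-16:30.
Oona ∩ Finn ∩ Arjun ∩ Vanya: 11:45-14:15, 16:15-16:30.
Oona ∩ Finn ∩ Arjun ∩ Vanya ∩ Nikolai: 11:45-14:15, 16:15-16:30.
Those are the intersection windows.
The longest is 11:45-14:15 at 150 minutes.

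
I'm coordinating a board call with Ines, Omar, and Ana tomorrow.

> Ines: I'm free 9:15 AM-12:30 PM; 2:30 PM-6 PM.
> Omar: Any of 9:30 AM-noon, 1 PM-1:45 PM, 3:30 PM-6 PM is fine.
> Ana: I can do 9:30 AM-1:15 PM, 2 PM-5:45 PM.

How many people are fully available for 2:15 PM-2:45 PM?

1

Ana can make the full 14:15-14:45 slot — that's 1.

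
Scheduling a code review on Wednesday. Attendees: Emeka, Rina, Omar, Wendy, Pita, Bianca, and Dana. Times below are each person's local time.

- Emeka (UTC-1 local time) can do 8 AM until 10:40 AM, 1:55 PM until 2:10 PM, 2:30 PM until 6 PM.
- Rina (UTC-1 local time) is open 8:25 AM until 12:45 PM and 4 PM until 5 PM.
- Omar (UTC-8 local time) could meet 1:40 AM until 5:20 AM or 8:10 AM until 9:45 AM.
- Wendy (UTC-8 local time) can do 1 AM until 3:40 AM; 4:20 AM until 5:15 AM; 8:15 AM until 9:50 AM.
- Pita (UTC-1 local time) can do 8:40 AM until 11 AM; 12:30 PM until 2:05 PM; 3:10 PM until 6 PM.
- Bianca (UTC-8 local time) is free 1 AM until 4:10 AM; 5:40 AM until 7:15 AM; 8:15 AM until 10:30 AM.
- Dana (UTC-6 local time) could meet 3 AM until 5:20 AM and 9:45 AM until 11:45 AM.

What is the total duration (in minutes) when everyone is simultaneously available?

Emeka in UTC: 09:00-11:40, 14:55-15:10, 15:30-19:00 (add 1h to convert from UTC-1).
Rina in UTC: 09:25-13:45, 17:00-18:00 (add 1h to convert from UTC-1).
Omar in UTC: 09:40-13:20, 16:10-17:45 (add 8h to convert from UTC-8).
Wendy in UTC: 09:00-11:40, 12:20-13:15, 16:15-17:50 (add 8h to convert from UTC-8).
Pita in UTC: 09:40-12:00, 13:30-15:05, 16:10-19:00 (add 1h to convert from UTC-1).
Bianca in UTC: 09:00-12:10, 13:40-15:15, 16:15-18:30 (add 8h to convert from UTC-8).
Dana in UTC: 09:00-11:20, 15:45-17:45 (add 6h to convert from UTC-6).
Emeka ∩ Rina: 09:25-11:40, 17:00-18:00.
Emeka ∩ Rina ∩ Omar: 09:40-11:40, 17:00-17:45.
Emeka ∩ Rina ∩ Omar ∩ Wendy: 09:40-11:40, 17:00-17:45.
Emeka ∩ Rina ∩ Omar ∩ Wendy ∩ Pita: 09:40-11:40, 17:00-17:45.
Emeka ∩ Rina ∩ Omar ∩ Wendy ∩ Pita ∩ Bianca: 09:40-11:40, 17:00-17:45.
Emeka ∩ Rina ∩ Omar ∩ Wendy ∩ Pita ∩ Bianca ∩ Dana: 09:40-11:20, 17:00-17:45.
Those are the intersection windows.
Summing the common windows: 100 + 45 = 145 minutes.

145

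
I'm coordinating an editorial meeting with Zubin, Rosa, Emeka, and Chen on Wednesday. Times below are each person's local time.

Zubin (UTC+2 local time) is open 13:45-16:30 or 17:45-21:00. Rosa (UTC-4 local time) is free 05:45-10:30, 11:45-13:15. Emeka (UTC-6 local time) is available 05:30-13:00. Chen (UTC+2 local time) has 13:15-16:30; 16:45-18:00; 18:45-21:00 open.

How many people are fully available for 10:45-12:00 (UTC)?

1

Zubin in UTC: 11:45-14:30, 15:45-19:00 (subtract 2h to convert from UTC+2).
Rosa in UTC: 09:45-14:30, 15:45-17:15 (add 4h to convert from UTC-4).
Emeka in UTC: 11:30-19:00 (add 6h to convert from UTC-6).
Chen in UTC: 11:15-14:30, 14:45-16:00, 16:45-19:00 (subtract 2h to convert from UTC+2).
Rosa can make the full 10:45-12:00 slot — that's 1.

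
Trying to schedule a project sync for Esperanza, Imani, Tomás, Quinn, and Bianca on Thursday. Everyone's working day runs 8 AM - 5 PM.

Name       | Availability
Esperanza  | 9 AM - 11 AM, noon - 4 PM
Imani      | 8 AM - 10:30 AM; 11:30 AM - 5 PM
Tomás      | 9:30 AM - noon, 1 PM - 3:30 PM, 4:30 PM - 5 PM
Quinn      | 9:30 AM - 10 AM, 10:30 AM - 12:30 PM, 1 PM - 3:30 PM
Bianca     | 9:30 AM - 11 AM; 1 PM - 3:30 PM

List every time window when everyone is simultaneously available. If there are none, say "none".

09:30-10:00, 13:00-15:30

Esperanza ∩ Imani: 09:00-10:30, 12:00-16:00.
Esperanza ∩ Imani ∩ Tomás: 09:30-10:30, 13:00-15:30.
Esperanza ∩ Imani ∩ Tomás ∩ Quinn: 09:30-10:00, 13:00-15:30.
Esperanza ∩ Imani ∩ Tomás ∩ Quinn ∩ Bianca: 09:30-10:00, 13:00-15:30.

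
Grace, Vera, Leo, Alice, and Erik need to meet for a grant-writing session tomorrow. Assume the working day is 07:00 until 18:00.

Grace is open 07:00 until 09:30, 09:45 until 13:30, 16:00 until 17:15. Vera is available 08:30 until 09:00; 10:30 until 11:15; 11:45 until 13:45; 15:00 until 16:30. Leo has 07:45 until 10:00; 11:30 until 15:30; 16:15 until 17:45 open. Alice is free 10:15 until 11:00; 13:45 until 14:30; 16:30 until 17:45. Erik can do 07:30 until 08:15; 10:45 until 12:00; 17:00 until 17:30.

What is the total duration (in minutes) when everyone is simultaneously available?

0

Grace ∩ Vera: 08:30-09:00, 10:30-11:15, 11:45-13:30, 16:00-16:30.
Grace ∩ Vera ∩ Leo: 08:30-09:00, 11:45-13:30, 16:15-16:30.
Grace ∩ Vera ∩ Leo ∩ Alice: ∅.
Grace ∩ Vera ∩ Leo ∩ Alice ∩ Erik: ∅.
There is no time when everyone is free.
There is no common window, so the total is 0 minutes.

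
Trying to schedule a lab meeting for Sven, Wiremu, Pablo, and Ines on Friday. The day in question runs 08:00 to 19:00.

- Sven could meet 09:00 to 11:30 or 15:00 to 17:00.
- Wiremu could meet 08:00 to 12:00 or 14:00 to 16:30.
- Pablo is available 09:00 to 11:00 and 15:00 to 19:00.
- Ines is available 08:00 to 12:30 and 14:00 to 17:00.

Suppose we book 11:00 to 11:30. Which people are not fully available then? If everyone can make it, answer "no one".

Sven: free for 11:00-11:30. Wiremu: free for 11:00-11:30. Pablo: not fully free for 11:00-11:30. Ines: free for 11:00-11:30.

Pablo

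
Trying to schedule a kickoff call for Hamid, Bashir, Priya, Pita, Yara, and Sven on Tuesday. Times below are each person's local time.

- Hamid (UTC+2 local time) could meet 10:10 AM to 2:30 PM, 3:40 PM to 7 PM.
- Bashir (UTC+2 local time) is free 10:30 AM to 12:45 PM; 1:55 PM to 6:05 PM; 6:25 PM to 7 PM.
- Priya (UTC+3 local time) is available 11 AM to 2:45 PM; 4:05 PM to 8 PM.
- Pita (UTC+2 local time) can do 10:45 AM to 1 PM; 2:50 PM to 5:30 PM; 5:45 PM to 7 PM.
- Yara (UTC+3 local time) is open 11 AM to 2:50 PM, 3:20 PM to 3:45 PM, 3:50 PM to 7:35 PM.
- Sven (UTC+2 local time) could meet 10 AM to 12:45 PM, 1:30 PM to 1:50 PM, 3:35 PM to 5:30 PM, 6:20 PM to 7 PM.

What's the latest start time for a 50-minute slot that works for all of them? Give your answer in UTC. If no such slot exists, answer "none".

Hamid in UTC: 08:10-12:30, 13:40-17:00 (subtract 2h to convert from UTC+2).
Bashir in UTC: 08:30-10:45, 11:55-16:05, 16:25-17:00 (subtract 2h to convert from UTC+2).
Priya in UTC: 08:00-11:45, 13:05-17:00 (subtract 3h to convert from UTC+3).
Pita in UTC: 08:45-11:00, 12:50-15:30, 15:45-17:00 (subtract 2h to convert from UTC+2).
Yara in UTC: 08:00-11:50, 12:20-12:45, 12:50-16:35 (subtract 3h to convert from UTC+3).
Sven in UTC: 08:00-10:45, 11:30-11:50, 13:35-15:30, 16:20-17:00 (subtract 2h to convert from UTC+2).
Hamid ∩ Bashir: 08:30-10:45, 11:55-12:30, 13:40-16:05, 16:25-17:00.
Hamid ∩ Bashir ∩ Priya: 08:30-10:45, 13:40-16:05, 16:25-17:00.
Hamid ∩ Bashir ∩ Priya ∩ Pita: 08:45-10:45, 13:40-15:30, 15:45-16:05, 16:25-17:00.
Hamid ∩ Bashir ∩ Priya ∩ Pita ∩ Yara: 08:45-10:45, 13:40-15:30, 15:45-16:05, 16:25-16:35.
Hamid ∩ Bashir ∩ Priya ∩ Pita ∩ Yara ∩ Sven: 08:45-10:45, 13:40-15:30, 16:25-16:35.
The last common window of at least 50 minutes is 13:40-15:30; a 50-minute meeting can start as late as 14:40 and still end by 15:30.

14:40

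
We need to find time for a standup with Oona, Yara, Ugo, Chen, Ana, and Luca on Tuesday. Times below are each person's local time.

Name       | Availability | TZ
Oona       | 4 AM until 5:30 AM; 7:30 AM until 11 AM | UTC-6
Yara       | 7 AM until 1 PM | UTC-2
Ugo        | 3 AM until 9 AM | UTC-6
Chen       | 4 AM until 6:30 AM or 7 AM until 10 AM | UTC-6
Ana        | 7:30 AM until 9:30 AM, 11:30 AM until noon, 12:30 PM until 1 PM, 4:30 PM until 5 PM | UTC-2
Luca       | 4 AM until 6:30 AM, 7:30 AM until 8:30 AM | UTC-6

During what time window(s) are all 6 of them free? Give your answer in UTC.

10:00-11:30, 13:30-14:00

Oona in UTC: 10:00-11:30, 13:30-17:00 (add 6h to convert from UTC-6).
Yara in UTC: 09:00-15:00 (add 2h to convert from UTC-2).
Ugo in UTC: 09:00-15:00 (add 6h to convert from UTC-6).
Chen in UTC: 10:00-12:30, 13:00-16:00 (add 6h to convert from UTC-6).
Ana in UTC: 09:30-11:30, 13:30-14:00, 14:30-15:00, 18:30-19:00 (add 2h to convert from UTC-2).
Luca in UTC: 10:00-12:30, 13:30-14:30 (add 6h to convert from UTC-6).
Oona ∩ Yara: 10:00-11:30, 13:30-15:00.
Oona ∩ Yara ∩ Ugo: 10:00-11:30, 13:30-15:00.
Oona ∩ Yara ∩ Ugo ∩ Chen: 10:00-11:30, 13:30-15:00.
Oona ∩ Yara ∩ Ugo ∩ Chen ∩ Ana: 10:00-11:30, 13:30-14:00, 14:30-15:00.
Oona ∩ Yara ∩ Ugo ∩ Chen ∩ Ana ∩ Luca: 10:00-11:30, 13:30-14:00.
Those are the intersection windows.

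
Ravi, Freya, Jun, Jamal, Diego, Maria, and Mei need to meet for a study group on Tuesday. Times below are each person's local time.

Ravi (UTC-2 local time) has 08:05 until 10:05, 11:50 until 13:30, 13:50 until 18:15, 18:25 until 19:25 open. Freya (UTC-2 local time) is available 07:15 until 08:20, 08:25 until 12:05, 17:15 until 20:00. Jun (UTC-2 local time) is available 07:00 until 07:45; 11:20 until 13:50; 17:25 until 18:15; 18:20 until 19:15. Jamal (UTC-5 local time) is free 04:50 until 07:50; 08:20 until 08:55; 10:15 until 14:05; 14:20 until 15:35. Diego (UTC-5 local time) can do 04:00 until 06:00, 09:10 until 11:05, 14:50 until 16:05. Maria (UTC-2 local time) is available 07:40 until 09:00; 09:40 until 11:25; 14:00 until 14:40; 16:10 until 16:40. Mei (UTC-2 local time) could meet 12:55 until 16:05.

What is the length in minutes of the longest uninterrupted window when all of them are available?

0

Ravi in UTC: 10:05-12:05, 13:50-15:30, 15:50-20:15, 20:25-21:25 (add 2h to convert from UTC-2).
Freya in UTC: 09:15-10:20, 10:25-14:05, 19:15-22:00 (add 2h to convert from UTC-2).
Jun in UTC: 09:00-09:45, 13:20-15:50, 19:25-20:15, 20:20-21:15 (add 2h to convert from UTC-2).
Jamal in UTC: 09:50-12:50, 13:20-13:55, 15:15-19:05, 19:20-20:35 (add 5h to convert from UTC-5).
Diego in UTC: 09:00-11:00, 14:10-16:05, 19:50-21:05 (add 5h to convert from UTC-5).
Maria in UTC: 09:40-11:00, 11:40-13:25, 16:00-16:40, 18:10-18:40 (add 2h to convert from UTC-2).
Mei in UTC: 14:55-18:05 (add 2h to convert from UTC-2).
Ravi ∩ Freya: 10:05-10:20, 10:25-12:05, 13:50-14:05, 19:15-20:15, 20:25-21:25.
Ravi ∩ Freya ∩ Jun: 13:50-14:05, 19:25-20:15, 20:25-21:15.
Ravi ∩ Freya ∩ Jun ∩ Jamal: 13:50-13:55, 19:25-20:15, 20:25-20:35.
Ravi ∩ Freya ∩ Jun ∩ Jamal ∩ Diego: 19:50-20:15, 20:25-20:35.
Ravi ∩ Freya ∩ Jun ∩ Jamal ∩ Diego ∩ Maria: ∅.
Ravi ∩ Freya ∩ Jun ∩ Jamal ∩ Diego ∩ Maria ∩ Mei: ∅.
There is no time when everyone is free.
No common window exists, so the longest block is 0 minutes.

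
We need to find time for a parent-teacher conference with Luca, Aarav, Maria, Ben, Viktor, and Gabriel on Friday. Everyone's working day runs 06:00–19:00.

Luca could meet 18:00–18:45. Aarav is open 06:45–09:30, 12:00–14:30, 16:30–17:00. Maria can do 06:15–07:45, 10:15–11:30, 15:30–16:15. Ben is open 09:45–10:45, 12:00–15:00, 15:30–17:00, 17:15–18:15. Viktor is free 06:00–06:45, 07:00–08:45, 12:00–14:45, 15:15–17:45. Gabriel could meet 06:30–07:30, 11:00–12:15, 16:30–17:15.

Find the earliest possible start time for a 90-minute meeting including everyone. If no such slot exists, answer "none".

Luca ∩ Aarav: ∅.
Luca ∩ Aarav ∩ Maria: ∅.
Luca ∩ Aarav ∩ Maria ∩ Ben: ∅.
Luca ∩ Aarav ∩ Maria ∩ Ben ∩ Viktor: ∅.
Luca ∩ Aarav ∩ Maria ∩ Ben ∩ Viktor ∩ Gabriel: ∅.
There is no time when everyone is free.
No common window is at least 90 minutes long.

none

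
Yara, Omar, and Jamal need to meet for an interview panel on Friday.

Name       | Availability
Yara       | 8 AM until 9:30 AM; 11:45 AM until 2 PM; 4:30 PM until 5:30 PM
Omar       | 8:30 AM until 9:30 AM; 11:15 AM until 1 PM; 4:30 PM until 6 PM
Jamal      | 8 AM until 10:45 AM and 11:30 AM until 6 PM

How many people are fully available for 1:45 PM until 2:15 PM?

Jamal can make the full 13:45-14:15 slot — that's 1.

1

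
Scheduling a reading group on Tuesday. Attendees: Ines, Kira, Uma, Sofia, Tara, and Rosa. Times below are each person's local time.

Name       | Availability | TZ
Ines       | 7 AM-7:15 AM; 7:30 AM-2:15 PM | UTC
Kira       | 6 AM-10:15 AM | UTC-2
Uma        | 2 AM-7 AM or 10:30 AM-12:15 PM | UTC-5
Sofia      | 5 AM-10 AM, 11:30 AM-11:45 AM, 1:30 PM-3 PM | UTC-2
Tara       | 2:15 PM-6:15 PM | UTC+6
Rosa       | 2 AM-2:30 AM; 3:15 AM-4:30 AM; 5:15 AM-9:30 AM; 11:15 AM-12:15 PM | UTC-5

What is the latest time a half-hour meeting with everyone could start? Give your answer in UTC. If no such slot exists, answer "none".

Ines in UTC: 07:00-07:15, 07:30-14:15.
Kira in UTC: 08:00-12:15 (add 2h to convert from UTC-2).
Uma in UTC: 07:00-12:00, 15:30-17:15 (add 5h to convert from UTC-5).
Sofia in UTC: 07:00-12:00, 13:30-13:45, 15:30-17:00 (add 2h to convert from UTC-2).
Tara in UTC: 08:15-12:15 (subtract 6h to convert from UTC+6).
Rosa in UTC: 07:00-07:30, 08:15-09:30, 10:15-14:30, 16:15-17:15 (add 5h to convert from UTC-5).
Ines ∩ Kira: 08:00-12:15.
Ines ∩ Kira ∩ Uma: 08:00-12:00.
Ines ∩ Kira ∩ Uma ∩ Sofia: 08:00-12:00.
Ines ∩ Kira ∩ Uma ∩ Sofia ∩ Tara: 08:15-12:00.
Ines ∩ Kira ∩ Uma ∩ Sofia ∩ Tara ∩ Rosa: 08:15-09:30, 10:15-12:00.
Those are the intersection windows.
The last common window of at least 30 minutes is 10:15-12:00; a 30-minute meeting can start as late as 11:30 and still end by 12:00.

11:30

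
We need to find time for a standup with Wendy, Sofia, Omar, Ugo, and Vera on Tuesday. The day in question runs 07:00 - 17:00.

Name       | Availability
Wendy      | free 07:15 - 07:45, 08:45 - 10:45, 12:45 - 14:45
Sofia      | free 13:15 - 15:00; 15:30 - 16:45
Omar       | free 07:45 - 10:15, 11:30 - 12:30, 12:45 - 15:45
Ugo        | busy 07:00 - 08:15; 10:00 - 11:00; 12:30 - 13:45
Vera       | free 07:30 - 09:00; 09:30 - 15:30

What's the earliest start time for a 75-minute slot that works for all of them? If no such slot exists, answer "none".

Wendy free: 07:15-07:45, 08:45-10:45, 12:45-14:45.
Sofia free: 13:15-15:00, 15:30-16:45.
Omar free: 07:45-10:15, 11:30-12:30, 12:45-15:45.
Ugo free: 08:15-10:00, 11:00-12:30, 13:45-17:00 (invert busy blocks within the working day).
Vera free: 07:30-09:00, 09:30-15:30.
Wendy ∩ Sofia: 13:15-14:45.
Wendy ∩ Sofia ∩ Omar: 13:15-14:45.
Wendy ∩ Sofia ∩ Omar ∩ Ugo: 13:45-14:45.
Wendy ∩ Sofia ∩ Omar ∩ Ugo ∩ Vera: 13:45-14:45.
So the common availability across everyone is 13:45-14:45.
No common window is at least 75 minutes long.

none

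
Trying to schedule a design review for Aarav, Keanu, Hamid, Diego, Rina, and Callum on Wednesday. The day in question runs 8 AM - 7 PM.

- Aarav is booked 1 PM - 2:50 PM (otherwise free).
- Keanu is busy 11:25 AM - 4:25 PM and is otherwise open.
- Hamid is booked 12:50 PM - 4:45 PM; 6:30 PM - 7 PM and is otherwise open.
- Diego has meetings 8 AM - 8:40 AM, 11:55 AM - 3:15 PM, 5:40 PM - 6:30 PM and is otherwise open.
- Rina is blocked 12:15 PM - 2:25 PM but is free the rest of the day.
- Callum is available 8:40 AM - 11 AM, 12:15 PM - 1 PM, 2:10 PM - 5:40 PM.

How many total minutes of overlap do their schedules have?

195

Aarav free: 08:00-13:00, 14:50-19:00 (invert busy blocks within the working day).
Keanu free: 08:00-11:25, 16:25-19:00 (invert busy blocks within the working day).
Hamid free: 08:00-12:50, 16:45-18:30 (invert busy blocks within the working day).
Diego free: 08:40-11:55, 15:15-17:40, 18:30-19:00 (invert busy blocks within the working day).
Rina free: 08:00-12:15, 14:25-19:00 (invert busy blocks within the working day).
Callum free: 08:40-11:00, 12:15-13:00, 14:10-17:40.
Aarav ∩ Keanu: 08:00-11:25, 16:25-19:00.
Aarav ∩ Keanu ∩ Hamid: 08:00-11:25, 16:45-18:30.
Aarav ∩ Keanu ∩ Hamid ∩ Diego: 08:40-11:25, 16:45-17:40.
Aarav ∩ Keanu ∩ Hamid ∩ Diego ∩ Rina: 08:40-11:25, 16:45-17:40.
Aarav ∩ Keanu ∩ Hamid ∩ Diego ∩ Rina ∩ Callum: 08:40-11:00, 16:45-17:40.
Summing the common windows: 140 + 55 = 195 minutes.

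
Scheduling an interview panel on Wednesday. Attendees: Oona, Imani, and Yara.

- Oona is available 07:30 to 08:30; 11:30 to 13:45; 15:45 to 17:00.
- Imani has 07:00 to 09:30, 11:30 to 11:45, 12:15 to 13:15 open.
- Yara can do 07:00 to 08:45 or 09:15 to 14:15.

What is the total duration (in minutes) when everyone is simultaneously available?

135

Oona ∩ Imani: 07:30-08:30, 11:30-11:45, 12:15-13:15.
Oona ∩ Imani ∩ Yara: 07:30-08:30, 11:30-11:45, 12:15-13:15.
So the common availability across everyone is 07:30-08:30, 11:30-11:45, 12:15-13:15.
Summing the common windows: 60 + 15 + 60 = 135 minutes.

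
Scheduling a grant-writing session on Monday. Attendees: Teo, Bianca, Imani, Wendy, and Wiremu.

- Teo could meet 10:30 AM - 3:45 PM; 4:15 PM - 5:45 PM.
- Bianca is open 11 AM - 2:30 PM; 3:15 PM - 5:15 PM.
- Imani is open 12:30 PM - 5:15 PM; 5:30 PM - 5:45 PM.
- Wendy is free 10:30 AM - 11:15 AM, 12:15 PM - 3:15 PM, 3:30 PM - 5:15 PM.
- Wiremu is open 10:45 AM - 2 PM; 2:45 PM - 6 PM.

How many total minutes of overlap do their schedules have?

165

Teo ∩ Bianca: 11:00-14:30, 15:15-15:45, 16:15-17:15.
Teo ∩ Bianca ∩ Imani: 12:30-14:30, 15:15-15:45, 16:15-17:15.
Teo ∩ Bianca ∩ Imani ∩ Wendy: 12:30-14:30, 15:30-15:45, 16:15-17:15.
Teo ∩ Bianca ∩ Imani ∩ Wendy ∩ Wiremu: 12:30-14:00, 15:30-15:45, 16:15-17:15.
Summing the common windows: 90 + 15 + 60 = 165 minutes.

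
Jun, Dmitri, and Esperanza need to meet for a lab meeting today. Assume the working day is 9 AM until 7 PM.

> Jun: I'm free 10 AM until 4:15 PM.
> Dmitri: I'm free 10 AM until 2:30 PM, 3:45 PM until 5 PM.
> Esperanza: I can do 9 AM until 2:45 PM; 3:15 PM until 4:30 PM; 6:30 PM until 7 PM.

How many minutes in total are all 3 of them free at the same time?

Jun ∩ Dmitri: 10:00-14:30, 15:45-16:15.
Jun ∩ Dmitri ∩ Esperanza: 10:00-14:30, 15:45-16:15.
Summing the common windows: 270 + 30 = 300 minutes.

300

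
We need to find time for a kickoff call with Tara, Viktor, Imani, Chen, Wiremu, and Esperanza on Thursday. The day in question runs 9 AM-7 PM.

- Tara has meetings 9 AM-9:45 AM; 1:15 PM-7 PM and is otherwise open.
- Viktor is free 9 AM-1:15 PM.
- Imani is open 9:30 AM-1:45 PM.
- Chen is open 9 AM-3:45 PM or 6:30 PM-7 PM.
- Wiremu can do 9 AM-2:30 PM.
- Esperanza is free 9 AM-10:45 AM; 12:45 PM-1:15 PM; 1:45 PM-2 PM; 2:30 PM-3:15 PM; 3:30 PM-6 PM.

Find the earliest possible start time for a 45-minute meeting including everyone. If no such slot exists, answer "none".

Tara free: 09:45-13:15 (invert busy blocks within the working day).
Viktor free: 09:00-13:15.
Imani free: 09:30-13:45.
Chen free: 09:00-15:45, 18:30-19:00.
Wiremu free: 09:00-14:30.
Esperanza free: 09:00-10:45, 12:45-13:15, 13:45-14:00, 14:30-15:15, 15:30-18:00.
Tara ∩ Viktor: 09:45-13:15.
Tara ∩ Viktor ∩ Imani: 09:45-13:15.
Tara ∩ Viktor ∩ Imani ∩ Chen: 09:45-13:15.
Tara ∩ Viktor ∩ Imani ∩ Chen ∩ Wiremu: 09:45-13:15.
Tara ∩ Viktor ∩ Imani ∩ Chen ∩ Wiremu ∩ Esperanza: 09:45-10:45, 12:45-13:15.
So the common availability across everyone is 09:45-10:45, 12:45-13:15.
The first common window of at least 45 minutes is 09:45-10:45, so the earliest start is 09:45.

09:45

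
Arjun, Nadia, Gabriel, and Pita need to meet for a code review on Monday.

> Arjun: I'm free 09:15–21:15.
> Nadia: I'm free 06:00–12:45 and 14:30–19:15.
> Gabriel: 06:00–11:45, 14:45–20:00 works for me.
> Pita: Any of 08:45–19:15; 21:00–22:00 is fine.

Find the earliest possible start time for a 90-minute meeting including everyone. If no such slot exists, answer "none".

Arjun ∩ Nadia: 09:15-12:45, 14:30-19:15.
Arjun ∩ Nadia ∩ Gabriel: 09:15-11:45, 14:45-19:15.
Arjun ∩ Nadia ∩ Gabriel ∩ Pita: 09:15-11:45, 14:45-19:15.
The first common window of at least 90 minutes is 09:15-11:45, so the earliest start is 09:15.

09:15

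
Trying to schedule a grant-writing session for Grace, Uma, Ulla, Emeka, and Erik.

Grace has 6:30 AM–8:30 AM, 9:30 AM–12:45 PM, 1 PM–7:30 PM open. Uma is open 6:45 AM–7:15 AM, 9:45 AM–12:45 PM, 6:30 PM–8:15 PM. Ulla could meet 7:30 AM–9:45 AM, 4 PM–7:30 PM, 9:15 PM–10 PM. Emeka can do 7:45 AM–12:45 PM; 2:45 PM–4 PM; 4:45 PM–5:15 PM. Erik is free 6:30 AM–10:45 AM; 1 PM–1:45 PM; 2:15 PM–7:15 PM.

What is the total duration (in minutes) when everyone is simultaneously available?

Grace ∩ Uma: 06:45-07:15, 09:45-12:45, 18:30-19:30.
Grace ∩ Uma ∩ Ulla: 18:30-19:30.
Grace ∩ Uma ∩ Ulla ∩ Emeka: ∅.
Grace ∩ Uma ∩ Ulla ∩ Emeka ∩ Erik: ∅.
There is no time when everyone is free.
There is no common window, so the total is 0 minutes.

0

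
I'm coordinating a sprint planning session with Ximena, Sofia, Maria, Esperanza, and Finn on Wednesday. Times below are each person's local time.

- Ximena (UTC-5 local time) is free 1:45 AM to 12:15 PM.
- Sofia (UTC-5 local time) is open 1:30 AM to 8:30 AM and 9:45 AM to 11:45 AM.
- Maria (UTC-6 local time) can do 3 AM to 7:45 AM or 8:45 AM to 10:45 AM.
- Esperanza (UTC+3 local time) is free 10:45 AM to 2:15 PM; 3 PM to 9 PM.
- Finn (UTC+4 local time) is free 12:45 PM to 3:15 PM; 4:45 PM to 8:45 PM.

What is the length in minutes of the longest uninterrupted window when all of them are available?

Ximena in UTC: 06:45-17:15 (add 5h to convert from UTC-5).
Sofia in UTC: 06:30-13:30, 14:45-16:45 (add 5h to convert from UTC-5).
Maria in UTC: 09:00-13:45, 14:45-16:45 (add 6h to convert from UTC-6).
Esperanza in UTC: 07:45-11:15, 12:00-18:00 (subtract 3h to convert from UTC+3).
Finn in UTC: 08:45-11:15, 12:45-16:45 (subtract 4h to convert from UTC+4).
Ximena ∩ Sofia: 06:45-13:30, 14:45-16:45.
Ximena ∩ Sofia ∩ Maria: 09:00-13:30, 14:45-16:45.
Ximena ∩ Sofia ∩ Maria ∩ Esperanza: 09:00-11:15, 12:00-13:30, 14:45-16:45.
Ximena ∩ Sofia ∩ Maria ∩ Esperanza ∩ Finn: 09:00-11:15, 12:45-13:30, 14:45-16:45.
The longest is 09:00-11:15 at 135 minutes.

135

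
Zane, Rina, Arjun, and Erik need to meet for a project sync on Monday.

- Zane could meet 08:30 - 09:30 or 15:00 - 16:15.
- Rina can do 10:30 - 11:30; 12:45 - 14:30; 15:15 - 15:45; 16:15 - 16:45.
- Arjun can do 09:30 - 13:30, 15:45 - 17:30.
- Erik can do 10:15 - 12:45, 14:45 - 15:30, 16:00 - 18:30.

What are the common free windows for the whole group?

Zane ∩ Rina: 15:15-15:45.
Zane ∩ Rina ∩ Arjun: ∅.
Zane ∩ Rina ∩ Arjun ∩ Erik: ∅.
There is no time when everyone is free.

none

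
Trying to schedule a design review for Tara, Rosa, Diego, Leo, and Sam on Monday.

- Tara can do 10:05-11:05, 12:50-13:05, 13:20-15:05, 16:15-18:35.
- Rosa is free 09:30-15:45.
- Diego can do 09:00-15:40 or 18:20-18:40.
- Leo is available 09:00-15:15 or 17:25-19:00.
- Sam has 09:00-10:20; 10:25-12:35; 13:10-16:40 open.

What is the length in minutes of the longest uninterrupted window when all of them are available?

105

Tara ∩ Rosa: 10:05-11:05, 12:50-13:05, 13:20-15:05.
Tara ∩ Rosa ∩ Diego: 10:05-11:05, 12:50-13:05, 13:20-15:05.
Tara ∩ Rosa ∩ Diego ∩ Leo: 10:05-11:05, 12:50-13:05, 13:20-15:05.
Tara ∩ Rosa ∩ Diego ∩ Leo ∩ Sam: 10:05-10:20, 10:25-11:05, 13:20-15:05.
So the common availability across everyone is 10:05-10:20, 10:25-11:05, 13:20-15:05.
The longest is 13:20-15:05 at 105 minutes.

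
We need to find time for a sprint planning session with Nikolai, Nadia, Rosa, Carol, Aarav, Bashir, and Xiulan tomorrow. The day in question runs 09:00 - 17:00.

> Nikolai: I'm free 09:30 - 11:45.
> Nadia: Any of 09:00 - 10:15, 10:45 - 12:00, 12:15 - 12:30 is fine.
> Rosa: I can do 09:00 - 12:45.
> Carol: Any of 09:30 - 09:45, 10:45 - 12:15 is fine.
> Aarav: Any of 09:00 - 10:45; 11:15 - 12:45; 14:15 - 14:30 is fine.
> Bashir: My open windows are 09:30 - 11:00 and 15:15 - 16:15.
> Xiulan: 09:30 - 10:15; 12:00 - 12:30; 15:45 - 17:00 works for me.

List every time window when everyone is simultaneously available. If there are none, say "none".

09:30-09:45

Nikolai ∩ Nadia: 09:30-10:15, 10:45-11:45.
Nikolai ∩ Nadia ∩ Rosa: 09:30-10:15, 10:45-11:45.
Nikolai ∩ Nadia ∩ Rosa ∩ Carol: 09:30-09:45, 10:45-11:45.
Nikolai ∩ Nadia ∩ Rosa ∩ Carol ∩ Aarav: 09:30-09:45, 11:15-11:45.
Nikolai ∩ Nadia ∩ Rosa ∩ Carol ∩ Aarav ∩ Bashir: 09:30-09:45.
Nikolai ∩ Nadia ∩ Rosa ∩ Carol ∩ Aarav ∩ Bashir ∩ Xiulan: 09:30-09:45.
So the common availability across everyone is 09:30-09:45.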